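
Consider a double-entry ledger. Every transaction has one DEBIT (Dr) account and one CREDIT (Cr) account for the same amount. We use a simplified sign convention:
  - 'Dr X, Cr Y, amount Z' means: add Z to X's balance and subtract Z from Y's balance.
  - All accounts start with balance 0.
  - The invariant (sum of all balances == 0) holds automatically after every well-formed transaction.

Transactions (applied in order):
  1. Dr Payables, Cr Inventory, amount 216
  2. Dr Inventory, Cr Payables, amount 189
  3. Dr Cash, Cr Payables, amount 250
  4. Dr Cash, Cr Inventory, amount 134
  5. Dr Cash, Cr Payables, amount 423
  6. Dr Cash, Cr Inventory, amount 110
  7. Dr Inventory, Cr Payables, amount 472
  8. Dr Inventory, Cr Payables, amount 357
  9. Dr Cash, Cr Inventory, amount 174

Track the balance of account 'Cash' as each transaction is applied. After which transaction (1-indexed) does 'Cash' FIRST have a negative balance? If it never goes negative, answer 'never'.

Answer: never

Derivation:
After txn 1: Cash=0
After txn 2: Cash=0
After txn 3: Cash=250
After txn 4: Cash=384
After txn 5: Cash=807
After txn 6: Cash=917
After txn 7: Cash=917
After txn 8: Cash=917
After txn 9: Cash=1091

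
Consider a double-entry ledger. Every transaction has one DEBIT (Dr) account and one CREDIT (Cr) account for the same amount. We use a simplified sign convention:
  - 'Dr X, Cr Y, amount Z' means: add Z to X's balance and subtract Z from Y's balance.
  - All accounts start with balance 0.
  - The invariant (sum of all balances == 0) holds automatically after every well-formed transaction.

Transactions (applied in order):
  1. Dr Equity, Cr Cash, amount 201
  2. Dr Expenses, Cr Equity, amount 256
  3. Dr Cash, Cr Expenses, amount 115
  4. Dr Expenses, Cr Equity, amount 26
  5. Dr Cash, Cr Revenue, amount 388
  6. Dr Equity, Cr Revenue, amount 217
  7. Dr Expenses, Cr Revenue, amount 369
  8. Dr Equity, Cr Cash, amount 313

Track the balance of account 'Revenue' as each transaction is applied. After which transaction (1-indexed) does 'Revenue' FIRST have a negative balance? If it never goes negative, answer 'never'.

After txn 1: Revenue=0
After txn 2: Revenue=0
After txn 3: Revenue=0
After txn 4: Revenue=0
After txn 5: Revenue=-388

Answer: 5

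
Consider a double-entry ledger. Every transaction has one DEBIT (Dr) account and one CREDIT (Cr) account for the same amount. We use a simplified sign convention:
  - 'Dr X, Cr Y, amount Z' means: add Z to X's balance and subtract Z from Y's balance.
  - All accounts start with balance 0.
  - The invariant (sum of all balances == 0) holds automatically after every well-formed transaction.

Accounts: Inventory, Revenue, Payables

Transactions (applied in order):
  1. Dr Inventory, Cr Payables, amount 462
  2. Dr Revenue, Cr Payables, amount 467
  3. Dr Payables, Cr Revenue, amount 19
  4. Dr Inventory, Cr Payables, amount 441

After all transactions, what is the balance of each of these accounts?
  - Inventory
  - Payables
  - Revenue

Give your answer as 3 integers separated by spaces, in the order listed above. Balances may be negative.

After txn 1 (Dr Inventory, Cr Payables, amount 462): Inventory=462 Payables=-462
After txn 2 (Dr Revenue, Cr Payables, amount 467): Inventory=462 Payables=-929 Revenue=467
After txn 3 (Dr Payables, Cr Revenue, amount 19): Inventory=462 Payables=-910 Revenue=448
After txn 4 (Dr Inventory, Cr Payables, amount 441): Inventory=903 Payables=-1351 Revenue=448

Answer: 903 -1351 448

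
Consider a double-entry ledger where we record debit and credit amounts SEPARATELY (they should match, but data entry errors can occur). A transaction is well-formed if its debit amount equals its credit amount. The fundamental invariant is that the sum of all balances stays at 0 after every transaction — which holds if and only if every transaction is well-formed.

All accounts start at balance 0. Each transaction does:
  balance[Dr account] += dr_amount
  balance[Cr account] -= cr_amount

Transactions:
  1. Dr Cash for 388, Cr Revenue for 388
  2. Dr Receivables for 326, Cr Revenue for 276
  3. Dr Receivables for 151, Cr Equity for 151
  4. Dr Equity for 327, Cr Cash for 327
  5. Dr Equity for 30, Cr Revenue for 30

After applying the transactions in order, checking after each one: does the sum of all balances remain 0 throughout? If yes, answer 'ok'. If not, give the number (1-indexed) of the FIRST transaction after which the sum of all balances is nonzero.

Answer: 2

Derivation:
After txn 1: dr=388 cr=388 sum_balances=0
After txn 2: dr=326 cr=276 sum_balances=50
After txn 3: dr=151 cr=151 sum_balances=50
After txn 4: dr=327 cr=327 sum_balances=50
After txn 5: dr=30 cr=30 sum_balances=50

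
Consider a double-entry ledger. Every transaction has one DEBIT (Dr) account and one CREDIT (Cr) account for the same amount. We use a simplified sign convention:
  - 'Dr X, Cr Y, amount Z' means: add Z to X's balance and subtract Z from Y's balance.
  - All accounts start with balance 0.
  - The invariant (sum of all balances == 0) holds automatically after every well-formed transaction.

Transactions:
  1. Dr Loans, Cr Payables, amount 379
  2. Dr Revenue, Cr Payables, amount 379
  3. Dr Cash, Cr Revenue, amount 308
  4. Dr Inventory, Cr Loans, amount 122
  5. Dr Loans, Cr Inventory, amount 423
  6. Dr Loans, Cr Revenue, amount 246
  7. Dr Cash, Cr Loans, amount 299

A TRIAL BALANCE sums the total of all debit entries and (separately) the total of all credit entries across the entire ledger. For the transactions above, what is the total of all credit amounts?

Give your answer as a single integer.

Answer: 2156

Derivation:
Txn 1: credit+=379
Txn 2: credit+=379
Txn 3: credit+=308
Txn 4: credit+=122
Txn 5: credit+=423
Txn 6: credit+=246
Txn 7: credit+=299
Total credits = 2156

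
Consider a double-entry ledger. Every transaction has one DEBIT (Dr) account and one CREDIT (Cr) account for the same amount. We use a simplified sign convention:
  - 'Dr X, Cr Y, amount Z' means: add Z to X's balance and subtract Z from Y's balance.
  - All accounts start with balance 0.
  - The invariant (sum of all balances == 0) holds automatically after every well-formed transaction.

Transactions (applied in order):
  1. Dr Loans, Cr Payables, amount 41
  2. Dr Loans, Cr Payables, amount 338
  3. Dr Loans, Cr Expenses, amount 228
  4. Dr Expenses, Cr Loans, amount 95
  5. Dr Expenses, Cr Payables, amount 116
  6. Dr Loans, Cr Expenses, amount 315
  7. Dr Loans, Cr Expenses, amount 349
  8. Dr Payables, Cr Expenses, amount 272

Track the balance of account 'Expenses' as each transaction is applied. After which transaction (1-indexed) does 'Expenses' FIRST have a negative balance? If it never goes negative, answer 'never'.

After txn 1: Expenses=0
After txn 2: Expenses=0
After txn 3: Expenses=-228

Answer: 3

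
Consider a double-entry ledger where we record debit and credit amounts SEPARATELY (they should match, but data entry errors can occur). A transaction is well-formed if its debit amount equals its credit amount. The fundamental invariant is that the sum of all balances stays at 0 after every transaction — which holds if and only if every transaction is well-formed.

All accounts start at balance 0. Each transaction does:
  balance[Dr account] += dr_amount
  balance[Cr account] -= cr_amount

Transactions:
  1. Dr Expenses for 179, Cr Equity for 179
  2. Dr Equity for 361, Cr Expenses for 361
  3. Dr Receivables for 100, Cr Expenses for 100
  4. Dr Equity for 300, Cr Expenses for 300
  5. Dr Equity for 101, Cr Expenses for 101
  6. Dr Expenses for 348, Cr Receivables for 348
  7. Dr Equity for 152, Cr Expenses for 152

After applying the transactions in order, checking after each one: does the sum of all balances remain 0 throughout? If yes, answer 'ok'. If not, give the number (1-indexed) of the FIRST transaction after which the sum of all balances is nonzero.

Answer: ok

Derivation:
After txn 1: dr=179 cr=179 sum_balances=0
After txn 2: dr=361 cr=361 sum_balances=0
After txn 3: dr=100 cr=100 sum_balances=0
After txn 4: dr=300 cr=300 sum_balances=0
After txn 5: dr=101 cr=101 sum_balances=0
After txn 6: dr=348 cr=348 sum_balances=0
After txn 7: dr=152 cr=152 sum_balances=0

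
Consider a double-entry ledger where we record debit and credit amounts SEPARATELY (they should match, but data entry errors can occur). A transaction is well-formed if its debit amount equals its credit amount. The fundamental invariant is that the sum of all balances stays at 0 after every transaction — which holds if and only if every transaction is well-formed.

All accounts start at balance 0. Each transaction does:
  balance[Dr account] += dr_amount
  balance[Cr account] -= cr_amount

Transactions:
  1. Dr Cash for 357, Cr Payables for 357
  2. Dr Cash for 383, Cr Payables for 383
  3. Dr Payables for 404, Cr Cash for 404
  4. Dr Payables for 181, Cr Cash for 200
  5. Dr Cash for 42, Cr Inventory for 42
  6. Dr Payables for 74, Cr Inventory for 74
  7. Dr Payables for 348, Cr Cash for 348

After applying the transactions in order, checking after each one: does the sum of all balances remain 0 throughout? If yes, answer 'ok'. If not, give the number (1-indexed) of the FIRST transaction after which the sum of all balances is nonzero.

Answer: 4

Derivation:
After txn 1: dr=357 cr=357 sum_balances=0
After txn 2: dr=383 cr=383 sum_balances=0
After txn 3: dr=404 cr=404 sum_balances=0
After txn 4: dr=181 cr=200 sum_balances=-19
After txn 5: dr=42 cr=42 sum_balances=-19
After txn 6: dr=74 cr=74 sum_balances=-19
After txn 7: dr=348 cr=348 sum_balances=-19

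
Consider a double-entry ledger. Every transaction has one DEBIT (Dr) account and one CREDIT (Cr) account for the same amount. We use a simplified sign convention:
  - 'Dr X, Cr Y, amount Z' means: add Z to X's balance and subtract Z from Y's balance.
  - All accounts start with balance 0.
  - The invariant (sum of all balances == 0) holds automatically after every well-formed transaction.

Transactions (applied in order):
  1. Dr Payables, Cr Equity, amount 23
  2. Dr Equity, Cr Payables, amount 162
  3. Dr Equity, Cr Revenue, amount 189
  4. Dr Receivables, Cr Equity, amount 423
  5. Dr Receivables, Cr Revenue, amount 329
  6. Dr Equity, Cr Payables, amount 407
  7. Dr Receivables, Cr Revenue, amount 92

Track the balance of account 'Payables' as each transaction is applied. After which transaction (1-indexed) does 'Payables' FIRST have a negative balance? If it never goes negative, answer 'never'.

Answer: 2

Derivation:
After txn 1: Payables=23
After txn 2: Payables=-139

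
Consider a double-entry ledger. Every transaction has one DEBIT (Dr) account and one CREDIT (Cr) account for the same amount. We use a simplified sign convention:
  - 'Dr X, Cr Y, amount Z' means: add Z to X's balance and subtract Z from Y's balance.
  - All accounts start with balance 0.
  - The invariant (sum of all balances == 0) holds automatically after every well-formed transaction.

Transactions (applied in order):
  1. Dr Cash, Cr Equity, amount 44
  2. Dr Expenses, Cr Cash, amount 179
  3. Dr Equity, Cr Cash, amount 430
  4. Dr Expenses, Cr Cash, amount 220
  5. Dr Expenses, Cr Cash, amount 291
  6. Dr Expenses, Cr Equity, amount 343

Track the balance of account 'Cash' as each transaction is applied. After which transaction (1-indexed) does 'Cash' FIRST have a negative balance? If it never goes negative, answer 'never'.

Answer: 2

Derivation:
After txn 1: Cash=44
After txn 2: Cash=-135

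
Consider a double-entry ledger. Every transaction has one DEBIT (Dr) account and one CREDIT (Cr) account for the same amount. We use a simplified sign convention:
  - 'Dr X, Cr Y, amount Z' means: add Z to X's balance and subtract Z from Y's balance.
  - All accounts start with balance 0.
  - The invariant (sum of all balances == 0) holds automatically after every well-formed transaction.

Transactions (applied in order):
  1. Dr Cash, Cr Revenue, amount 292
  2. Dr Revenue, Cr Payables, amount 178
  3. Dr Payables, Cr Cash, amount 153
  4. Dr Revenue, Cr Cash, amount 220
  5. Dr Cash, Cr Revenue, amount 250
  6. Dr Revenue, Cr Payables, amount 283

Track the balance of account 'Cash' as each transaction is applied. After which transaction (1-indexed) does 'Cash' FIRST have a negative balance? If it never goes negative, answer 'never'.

Answer: 4

Derivation:
After txn 1: Cash=292
After txn 2: Cash=292
After txn 3: Cash=139
After txn 4: Cash=-81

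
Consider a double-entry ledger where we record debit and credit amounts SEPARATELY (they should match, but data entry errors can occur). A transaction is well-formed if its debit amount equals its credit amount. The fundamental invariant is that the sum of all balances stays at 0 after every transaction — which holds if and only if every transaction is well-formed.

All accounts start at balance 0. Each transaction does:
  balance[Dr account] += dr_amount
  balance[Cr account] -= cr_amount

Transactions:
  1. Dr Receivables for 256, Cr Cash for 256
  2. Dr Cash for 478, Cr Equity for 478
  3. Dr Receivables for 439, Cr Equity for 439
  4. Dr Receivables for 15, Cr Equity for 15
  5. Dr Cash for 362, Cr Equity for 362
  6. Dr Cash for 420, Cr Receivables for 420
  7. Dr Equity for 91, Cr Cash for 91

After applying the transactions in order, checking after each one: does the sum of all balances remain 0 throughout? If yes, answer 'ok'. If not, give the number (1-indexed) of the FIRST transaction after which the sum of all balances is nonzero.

Answer: ok

Derivation:
After txn 1: dr=256 cr=256 sum_balances=0
After txn 2: dr=478 cr=478 sum_balances=0
After txn 3: dr=439 cr=439 sum_balances=0
After txn 4: dr=15 cr=15 sum_balances=0
After txn 5: dr=362 cr=362 sum_balances=0
After txn 6: dr=420 cr=420 sum_balances=0
After txn 7: dr=91 cr=91 sum_balances=0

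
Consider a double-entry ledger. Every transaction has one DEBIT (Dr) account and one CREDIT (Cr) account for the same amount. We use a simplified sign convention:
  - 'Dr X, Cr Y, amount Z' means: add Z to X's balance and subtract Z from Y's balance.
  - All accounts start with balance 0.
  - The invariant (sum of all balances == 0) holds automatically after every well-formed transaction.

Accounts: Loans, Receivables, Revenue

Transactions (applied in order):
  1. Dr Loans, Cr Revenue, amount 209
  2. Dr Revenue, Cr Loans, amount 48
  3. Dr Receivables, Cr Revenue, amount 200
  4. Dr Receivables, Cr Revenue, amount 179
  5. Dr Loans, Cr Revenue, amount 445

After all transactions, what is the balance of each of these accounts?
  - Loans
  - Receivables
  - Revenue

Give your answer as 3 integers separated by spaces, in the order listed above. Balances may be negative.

After txn 1 (Dr Loans, Cr Revenue, amount 209): Loans=209 Revenue=-209
After txn 2 (Dr Revenue, Cr Loans, amount 48): Loans=161 Revenue=-161
After txn 3 (Dr Receivables, Cr Revenue, amount 200): Loans=161 Receivables=200 Revenue=-361
After txn 4 (Dr Receivables, Cr Revenue, amount 179): Loans=161 Receivables=379 Revenue=-540
After txn 5 (Dr Loans, Cr Revenue, amount 445): Loans=606 Receivables=379 Revenue=-985

Answer: 606 379 -985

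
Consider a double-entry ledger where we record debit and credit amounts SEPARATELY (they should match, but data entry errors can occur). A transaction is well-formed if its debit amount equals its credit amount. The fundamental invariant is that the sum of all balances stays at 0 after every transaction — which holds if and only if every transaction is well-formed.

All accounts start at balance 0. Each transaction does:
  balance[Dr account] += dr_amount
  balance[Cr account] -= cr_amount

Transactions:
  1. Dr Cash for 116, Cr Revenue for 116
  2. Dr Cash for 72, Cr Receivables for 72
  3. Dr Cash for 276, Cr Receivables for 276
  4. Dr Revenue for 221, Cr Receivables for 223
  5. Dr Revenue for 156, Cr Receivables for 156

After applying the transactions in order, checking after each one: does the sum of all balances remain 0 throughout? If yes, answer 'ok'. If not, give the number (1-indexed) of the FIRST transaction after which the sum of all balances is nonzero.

Answer: 4

Derivation:
After txn 1: dr=116 cr=116 sum_balances=0
After txn 2: dr=72 cr=72 sum_balances=0
After txn 3: dr=276 cr=276 sum_balances=0
After txn 4: dr=221 cr=223 sum_balances=-2
After txn 5: dr=156 cr=156 sum_balances=-2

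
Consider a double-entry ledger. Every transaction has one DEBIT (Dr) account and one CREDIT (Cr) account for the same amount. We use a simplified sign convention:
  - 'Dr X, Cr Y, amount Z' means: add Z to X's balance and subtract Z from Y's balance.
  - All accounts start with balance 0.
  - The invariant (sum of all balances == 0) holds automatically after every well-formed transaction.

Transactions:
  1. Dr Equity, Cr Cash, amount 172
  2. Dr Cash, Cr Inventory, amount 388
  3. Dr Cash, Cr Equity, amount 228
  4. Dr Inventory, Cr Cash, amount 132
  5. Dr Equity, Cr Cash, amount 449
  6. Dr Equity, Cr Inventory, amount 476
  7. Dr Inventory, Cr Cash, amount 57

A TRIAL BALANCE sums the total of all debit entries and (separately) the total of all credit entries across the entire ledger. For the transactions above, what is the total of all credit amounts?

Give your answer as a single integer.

Txn 1: credit+=172
Txn 2: credit+=388
Txn 3: credit+=228
Txn 4: credit+=132
Txn 5: credit+=449
Txn 6: credit+=476
Txn 7: credit+=57
Total credits = 1902

Answer: 1902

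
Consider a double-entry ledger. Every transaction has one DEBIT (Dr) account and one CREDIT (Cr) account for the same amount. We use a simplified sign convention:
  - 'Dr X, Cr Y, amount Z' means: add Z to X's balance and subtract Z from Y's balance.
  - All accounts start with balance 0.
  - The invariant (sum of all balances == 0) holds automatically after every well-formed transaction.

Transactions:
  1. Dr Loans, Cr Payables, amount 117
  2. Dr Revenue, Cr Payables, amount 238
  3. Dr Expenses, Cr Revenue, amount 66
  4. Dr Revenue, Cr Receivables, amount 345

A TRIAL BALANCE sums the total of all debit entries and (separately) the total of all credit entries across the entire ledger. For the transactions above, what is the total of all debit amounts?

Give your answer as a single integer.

Answer: 766

Derivation:
Txn 1: debit+=117
Txn 2: debit+=238
Txn 3: debit+=66
Txn 4: debit+=345
Total debits = 766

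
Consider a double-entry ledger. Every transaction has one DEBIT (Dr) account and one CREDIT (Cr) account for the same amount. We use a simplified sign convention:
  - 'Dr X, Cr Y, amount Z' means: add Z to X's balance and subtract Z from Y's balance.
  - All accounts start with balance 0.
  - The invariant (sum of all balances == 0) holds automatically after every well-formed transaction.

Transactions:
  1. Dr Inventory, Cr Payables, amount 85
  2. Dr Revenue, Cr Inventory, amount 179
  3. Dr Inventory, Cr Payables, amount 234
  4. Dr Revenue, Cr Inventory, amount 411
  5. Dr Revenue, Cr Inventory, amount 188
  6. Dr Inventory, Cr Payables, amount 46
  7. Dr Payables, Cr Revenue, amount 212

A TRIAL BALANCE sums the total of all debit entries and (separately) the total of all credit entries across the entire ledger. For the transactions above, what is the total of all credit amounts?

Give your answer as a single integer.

Answer: 1355

Derivation:
Txn 1: credit+=85
Txn 2: credit+=179
Txn 3: credit+=234
Txn 4: credit+=411
Txn 5: credit+=188
Txn 6: credit+=46
Txn 7: credit+=212
Total credits = 1355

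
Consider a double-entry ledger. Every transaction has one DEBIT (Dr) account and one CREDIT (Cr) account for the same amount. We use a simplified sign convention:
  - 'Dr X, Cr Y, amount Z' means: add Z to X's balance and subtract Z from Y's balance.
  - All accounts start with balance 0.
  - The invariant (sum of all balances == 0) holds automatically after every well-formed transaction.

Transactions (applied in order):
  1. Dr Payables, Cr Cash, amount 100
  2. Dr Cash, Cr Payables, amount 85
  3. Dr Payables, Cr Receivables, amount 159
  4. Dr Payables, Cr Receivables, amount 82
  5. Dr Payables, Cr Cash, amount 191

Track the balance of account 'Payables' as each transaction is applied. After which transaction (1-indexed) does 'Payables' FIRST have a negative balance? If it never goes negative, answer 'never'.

After txn 1: Payables=100
After txn 2: Payables=15
After txn 3: Payables=174
After txn 4: Payables=256
After txn 5: Payables=447

Answer: never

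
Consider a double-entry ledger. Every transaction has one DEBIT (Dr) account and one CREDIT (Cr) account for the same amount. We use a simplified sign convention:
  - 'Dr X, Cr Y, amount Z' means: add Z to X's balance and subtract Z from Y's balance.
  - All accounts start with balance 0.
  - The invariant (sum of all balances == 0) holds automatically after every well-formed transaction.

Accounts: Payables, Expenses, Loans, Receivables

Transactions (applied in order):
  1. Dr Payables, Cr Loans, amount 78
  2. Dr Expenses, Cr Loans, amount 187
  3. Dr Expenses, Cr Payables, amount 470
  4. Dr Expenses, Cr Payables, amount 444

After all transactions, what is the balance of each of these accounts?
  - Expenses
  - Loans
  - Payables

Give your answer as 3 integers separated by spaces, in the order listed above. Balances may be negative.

Answer: 1101 -265 -836

Derivation:
After txn 1 (Dr Payables, Cr Loans, amount 78): Loans=-78 Payables=78
After txn 2 (Dr Expenses, Cr Loans, amount 187): Expenses=187 Loans=-265 Payables=78
After txn 3 (Dr Expenses, Cr Payables, amount 470): Expenses=657 Loans=-265 Payables=-392
After txn 4 (Dr Expenses, Cr Payables, amount 444): Expenses=1101 Loans=-265 Payables=-836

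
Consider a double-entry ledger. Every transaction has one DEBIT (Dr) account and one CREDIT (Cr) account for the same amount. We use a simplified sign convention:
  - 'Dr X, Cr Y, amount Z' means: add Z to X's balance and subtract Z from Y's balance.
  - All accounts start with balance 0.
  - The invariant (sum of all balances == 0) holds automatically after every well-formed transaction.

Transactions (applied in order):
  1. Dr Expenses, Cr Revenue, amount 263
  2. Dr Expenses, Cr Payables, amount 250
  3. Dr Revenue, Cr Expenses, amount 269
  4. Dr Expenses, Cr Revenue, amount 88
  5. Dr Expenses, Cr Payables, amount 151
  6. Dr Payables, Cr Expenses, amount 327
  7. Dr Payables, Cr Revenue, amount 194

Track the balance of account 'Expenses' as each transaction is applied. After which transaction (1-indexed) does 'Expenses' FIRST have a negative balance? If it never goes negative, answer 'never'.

After txn 1: Expenses=263
After txn 2: Expenses=513
After txn 3: Expenses=244
After txn 4: Expenses=332
After txn 5: Expenses=483
After txn 6: Expenses=156
After txn 7: Expenses=156

Answer: never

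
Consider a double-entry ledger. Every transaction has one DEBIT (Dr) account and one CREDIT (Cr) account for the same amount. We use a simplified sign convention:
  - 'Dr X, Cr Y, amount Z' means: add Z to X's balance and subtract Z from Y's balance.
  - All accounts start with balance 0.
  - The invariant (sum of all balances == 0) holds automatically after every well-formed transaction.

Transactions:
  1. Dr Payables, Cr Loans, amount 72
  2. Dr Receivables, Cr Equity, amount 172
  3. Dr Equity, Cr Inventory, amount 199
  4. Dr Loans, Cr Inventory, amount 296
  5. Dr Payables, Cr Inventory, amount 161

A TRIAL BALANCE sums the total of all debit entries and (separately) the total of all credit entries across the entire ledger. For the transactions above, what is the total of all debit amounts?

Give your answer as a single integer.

Answer: 900

Derivation:
Txn 1: debit+=72
Txn 2: debit+=172
Txn 3: debit+=199
Txn 4: debit+=296
Txn 5: debit+=161
Total debits = 900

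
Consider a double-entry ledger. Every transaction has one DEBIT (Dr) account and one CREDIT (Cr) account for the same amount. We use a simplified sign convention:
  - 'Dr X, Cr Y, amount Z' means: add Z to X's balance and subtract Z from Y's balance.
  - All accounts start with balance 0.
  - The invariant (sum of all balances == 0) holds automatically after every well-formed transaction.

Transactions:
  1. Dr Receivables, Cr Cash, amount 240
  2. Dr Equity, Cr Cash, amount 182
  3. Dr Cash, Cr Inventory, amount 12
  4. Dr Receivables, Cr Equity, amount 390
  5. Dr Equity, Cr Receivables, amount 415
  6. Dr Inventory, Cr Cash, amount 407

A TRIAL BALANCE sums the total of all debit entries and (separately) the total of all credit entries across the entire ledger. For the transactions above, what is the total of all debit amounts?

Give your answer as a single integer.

Answer: 1646

Derivation:
Txn 1: debit+=240
Txn 2: debit+=182
Txn 3: debit+=12
Txn 4: debit+=390
Txn 5: debit+=415
Txn 6: debit+=407
Total debits = 1646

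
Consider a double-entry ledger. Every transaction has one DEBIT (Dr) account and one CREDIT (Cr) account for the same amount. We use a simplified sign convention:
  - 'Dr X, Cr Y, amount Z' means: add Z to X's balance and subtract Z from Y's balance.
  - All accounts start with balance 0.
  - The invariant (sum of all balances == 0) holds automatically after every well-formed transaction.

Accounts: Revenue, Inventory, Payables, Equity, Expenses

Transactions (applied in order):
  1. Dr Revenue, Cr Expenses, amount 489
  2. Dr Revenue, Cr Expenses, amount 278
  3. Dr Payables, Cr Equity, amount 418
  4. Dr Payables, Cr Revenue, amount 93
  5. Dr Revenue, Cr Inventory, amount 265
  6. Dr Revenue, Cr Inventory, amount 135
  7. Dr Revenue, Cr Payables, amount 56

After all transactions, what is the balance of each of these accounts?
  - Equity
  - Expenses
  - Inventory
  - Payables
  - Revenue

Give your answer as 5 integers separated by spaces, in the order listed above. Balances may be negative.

Answer: -418 -767 -400 455 1130

Derivation:
After txn 1 (Dr Revenue, Cr Expenses, amount 489): Expenses=-489 Revenue=489
After txn 2 (Dr Revenue, Cr Expenses, amount 278): Expenses=-767 Revenue=767
After txn 3 (Dr Payables, Cr Equity, amount 418): Equity=-418 Expenses=-767 Payables=418 Revenue=767
After txn 4 (Dr Payables, Cr Revenue, amount 93): Equity=-418 Expenses=-767 Payables=511 Revenue=674
After txn 5 (Dr Revenue, Cr Inventory, amount 265): Equity=-418 Expenses=-767 Inventory=-265 Payables=511 Revenue=939
After txn 6 (Dr Revenue, Cr Inventory, amount 135): Equity=-418 Expenses=-767 Inventory=-400 Payables=511 Revenue=1074
After txn 7 (Dr Revenue, Cr Payables, amount 56): Equity=-418 Expenses=-767 Inventory=-400 Payables=455 Revenue=1130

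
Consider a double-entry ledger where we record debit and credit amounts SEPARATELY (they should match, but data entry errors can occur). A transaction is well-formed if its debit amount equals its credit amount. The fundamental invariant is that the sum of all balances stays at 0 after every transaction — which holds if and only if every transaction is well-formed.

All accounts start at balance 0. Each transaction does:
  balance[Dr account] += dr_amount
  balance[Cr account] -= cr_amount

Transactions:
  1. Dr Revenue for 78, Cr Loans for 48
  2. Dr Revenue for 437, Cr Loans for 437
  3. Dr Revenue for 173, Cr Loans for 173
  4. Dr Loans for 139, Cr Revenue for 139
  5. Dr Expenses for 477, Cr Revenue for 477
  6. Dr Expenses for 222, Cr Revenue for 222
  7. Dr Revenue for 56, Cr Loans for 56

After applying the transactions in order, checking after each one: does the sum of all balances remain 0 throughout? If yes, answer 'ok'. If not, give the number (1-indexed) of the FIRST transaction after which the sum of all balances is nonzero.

Answer: 1

Derivation:
After txn 1: dr=78 cr=48 sum_balances=30
After txn 2: dr=437 cr=437 sum_balances=30
After txn 3: dr=173 cr=173 sum_balances=30
After txn 4: dr=139 cr=139 sum_balances=30
After txn 5: dr=477 cr=477 sum_balances=30
After txn 6: dr=222 cr=222 sum_balances=30
After txn 7: dr=56 cr=56 sum_balances=30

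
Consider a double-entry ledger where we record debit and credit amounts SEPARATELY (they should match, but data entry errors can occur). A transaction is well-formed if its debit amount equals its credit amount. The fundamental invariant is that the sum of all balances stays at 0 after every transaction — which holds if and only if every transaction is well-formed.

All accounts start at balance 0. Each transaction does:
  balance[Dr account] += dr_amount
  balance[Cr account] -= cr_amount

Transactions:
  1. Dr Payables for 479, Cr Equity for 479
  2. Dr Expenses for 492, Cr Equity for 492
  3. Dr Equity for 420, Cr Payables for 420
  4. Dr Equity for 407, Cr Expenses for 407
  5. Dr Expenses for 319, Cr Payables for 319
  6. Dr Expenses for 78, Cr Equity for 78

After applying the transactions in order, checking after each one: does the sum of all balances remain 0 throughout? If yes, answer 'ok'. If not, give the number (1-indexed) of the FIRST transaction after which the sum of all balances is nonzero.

After txn 1: dr=479 cr=479 sum_balances=0
After txn 2: dr=492 cr=492 sum_balances=0
After txn 3: dr=420 cr=420 sum_balances=0
After txn 4: dr=407 cr=407 sum_balances=0
After txn 5: dr=319 cr=319 sum_balances=0
After txn 6: dr=78 cr=78 sum_balances=0

Answer: ok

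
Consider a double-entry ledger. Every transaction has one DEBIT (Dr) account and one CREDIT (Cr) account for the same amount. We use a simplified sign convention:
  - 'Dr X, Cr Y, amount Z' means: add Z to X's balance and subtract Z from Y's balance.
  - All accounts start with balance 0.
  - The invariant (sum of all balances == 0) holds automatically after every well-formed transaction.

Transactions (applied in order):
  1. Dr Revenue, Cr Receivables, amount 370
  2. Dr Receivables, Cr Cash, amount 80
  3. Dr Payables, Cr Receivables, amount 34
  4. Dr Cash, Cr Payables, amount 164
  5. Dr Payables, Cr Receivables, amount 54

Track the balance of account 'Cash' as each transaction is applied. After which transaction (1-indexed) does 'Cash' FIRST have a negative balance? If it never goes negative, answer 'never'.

After txn 1: Cash=0
After txn 2: Cash=-80

Answer: 2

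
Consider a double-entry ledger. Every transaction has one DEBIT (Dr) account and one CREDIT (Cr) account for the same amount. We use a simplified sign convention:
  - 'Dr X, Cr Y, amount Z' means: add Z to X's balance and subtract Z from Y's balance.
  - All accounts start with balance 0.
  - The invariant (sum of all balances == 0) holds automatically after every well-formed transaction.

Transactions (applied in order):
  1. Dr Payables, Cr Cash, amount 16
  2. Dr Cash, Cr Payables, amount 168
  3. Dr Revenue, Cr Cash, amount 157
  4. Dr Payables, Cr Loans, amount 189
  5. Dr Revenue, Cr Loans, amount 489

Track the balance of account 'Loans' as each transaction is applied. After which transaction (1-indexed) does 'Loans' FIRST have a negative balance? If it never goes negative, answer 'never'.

After txn 1: Loans=0
After txn 2: Loans=0
After txn 3: Loans=0
After txn 4: Loans=-189

Answer: 4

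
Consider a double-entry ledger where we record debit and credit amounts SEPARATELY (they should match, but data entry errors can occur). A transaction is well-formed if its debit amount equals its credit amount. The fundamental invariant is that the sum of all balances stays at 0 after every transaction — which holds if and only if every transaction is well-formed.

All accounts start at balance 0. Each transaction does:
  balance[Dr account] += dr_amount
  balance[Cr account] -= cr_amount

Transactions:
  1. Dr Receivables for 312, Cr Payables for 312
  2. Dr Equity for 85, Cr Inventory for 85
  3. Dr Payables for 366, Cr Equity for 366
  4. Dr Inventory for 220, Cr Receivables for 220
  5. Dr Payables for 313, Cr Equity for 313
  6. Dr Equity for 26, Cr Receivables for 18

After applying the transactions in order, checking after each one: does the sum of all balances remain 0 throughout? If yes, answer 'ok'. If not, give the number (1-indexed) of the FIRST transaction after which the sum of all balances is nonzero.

Answer: 6

Derivation:
After txn 1: dr=312 cr=312 sum_balances=0
After txn 2: dr=85 cr=85 sum_balances=0
After txn 3: dr=366 cr=366 sum_balances=0
After txn 4: dr=220 cr=220 sum_balances=0
After txn 5: dr=313 cr=313 sum_balances=0
After txn 6: dr=26 cr=18 sum_balances=8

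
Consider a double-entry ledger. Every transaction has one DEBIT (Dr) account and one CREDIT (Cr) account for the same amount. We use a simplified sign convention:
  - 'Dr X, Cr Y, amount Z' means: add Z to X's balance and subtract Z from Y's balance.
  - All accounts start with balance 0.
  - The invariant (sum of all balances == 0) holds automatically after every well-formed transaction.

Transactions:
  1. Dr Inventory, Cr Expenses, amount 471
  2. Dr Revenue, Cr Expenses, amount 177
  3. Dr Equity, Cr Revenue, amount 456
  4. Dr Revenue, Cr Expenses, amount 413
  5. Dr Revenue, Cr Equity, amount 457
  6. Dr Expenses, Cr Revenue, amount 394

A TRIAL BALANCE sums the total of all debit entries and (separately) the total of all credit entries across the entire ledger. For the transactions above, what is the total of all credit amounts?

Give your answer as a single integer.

Txn 1: credit+=471
Txn 2: credit+=177
Txn 3: credit+=456
Txn 4: credit+=413
Txn 5: credit+=457
Txn 6: credit+=394
Total credits = 2368

Answer: 2368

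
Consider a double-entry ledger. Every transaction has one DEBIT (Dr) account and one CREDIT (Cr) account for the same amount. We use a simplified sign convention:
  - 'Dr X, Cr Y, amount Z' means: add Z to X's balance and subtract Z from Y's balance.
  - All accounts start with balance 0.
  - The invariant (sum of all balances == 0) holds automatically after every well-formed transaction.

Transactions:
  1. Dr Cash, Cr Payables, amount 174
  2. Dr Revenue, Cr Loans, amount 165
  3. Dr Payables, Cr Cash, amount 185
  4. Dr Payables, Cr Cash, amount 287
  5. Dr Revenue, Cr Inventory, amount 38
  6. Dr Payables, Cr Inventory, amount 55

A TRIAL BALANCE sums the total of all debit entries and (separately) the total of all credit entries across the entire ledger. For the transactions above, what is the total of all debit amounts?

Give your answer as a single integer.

Txn 1: debit+=174
Txn 2: debit+=165
Txn 3: debit+=185
Txn 4: debit+=287
Txn 5: debit+=38
Txn 6: debit+=55
Total debits = 904

Answer: 904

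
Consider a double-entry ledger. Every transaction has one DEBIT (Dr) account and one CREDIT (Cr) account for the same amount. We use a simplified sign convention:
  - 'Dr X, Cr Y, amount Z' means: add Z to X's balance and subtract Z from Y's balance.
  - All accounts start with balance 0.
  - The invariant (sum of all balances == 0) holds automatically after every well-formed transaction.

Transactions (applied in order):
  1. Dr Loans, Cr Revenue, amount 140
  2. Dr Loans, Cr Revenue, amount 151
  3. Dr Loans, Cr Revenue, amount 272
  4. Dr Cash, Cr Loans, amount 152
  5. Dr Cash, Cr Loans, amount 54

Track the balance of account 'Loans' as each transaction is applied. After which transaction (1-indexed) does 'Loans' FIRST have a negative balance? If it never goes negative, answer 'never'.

Answer: never

Derivation:
After txn 1: Loans=140
After txn 2: Loans=291
After txn 3: Loans=563
After txn 4: Loans=411
After txn 5: Loans=357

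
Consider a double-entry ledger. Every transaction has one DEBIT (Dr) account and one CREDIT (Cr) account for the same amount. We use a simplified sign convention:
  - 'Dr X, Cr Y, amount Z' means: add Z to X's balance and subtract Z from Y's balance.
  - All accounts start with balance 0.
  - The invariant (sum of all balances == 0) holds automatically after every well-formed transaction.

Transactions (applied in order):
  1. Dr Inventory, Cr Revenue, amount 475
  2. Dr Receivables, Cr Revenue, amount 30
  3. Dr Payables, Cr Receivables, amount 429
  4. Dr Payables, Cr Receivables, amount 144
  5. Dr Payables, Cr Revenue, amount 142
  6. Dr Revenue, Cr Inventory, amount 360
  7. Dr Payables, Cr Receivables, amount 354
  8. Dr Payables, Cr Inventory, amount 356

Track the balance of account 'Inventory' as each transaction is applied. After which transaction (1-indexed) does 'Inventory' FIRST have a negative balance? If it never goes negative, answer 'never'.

After txn 1: Inventory=475
After txn 2: Inventory=475
After txn 3: Inventory=475
After txn 4: Inventory=475
After txn 5: Inventory=475
After txn 6: Inventory=115
After txn 7: Inventory=115
After txn 8: Inventory=-241

Answer: 8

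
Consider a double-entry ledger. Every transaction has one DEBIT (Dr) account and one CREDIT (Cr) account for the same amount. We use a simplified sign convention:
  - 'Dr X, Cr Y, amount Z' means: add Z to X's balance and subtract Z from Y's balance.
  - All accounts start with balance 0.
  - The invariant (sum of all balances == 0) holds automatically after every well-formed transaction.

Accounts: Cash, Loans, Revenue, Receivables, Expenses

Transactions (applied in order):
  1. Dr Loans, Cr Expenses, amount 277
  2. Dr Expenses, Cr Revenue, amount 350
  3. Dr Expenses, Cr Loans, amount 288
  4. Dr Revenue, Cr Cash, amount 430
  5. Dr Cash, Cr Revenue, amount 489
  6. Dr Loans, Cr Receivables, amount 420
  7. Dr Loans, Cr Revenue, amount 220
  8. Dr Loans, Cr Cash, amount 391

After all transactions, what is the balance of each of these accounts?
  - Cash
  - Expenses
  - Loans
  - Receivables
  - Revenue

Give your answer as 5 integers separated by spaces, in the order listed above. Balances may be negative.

After txn 1 (Dr Loans, Cr Expenses, amount 277): Expenses=-277 Loans=277
After txn 2 (Dr Expenses, Cr Revenue, amount 350): Expenses=73 Loans=277 Revenue=-350
After txn 3 (Dr Expenses, Cr Loans, amount 288): Expenses=361 Loans=-11 Revenue=-350
After txn 4 (Dr Revenue, Cr Cash, amount 430): Cash=-430 Expenses=361 Loans=-11 Revenue=80
After txn 5 (Dr Cash, Cr Revenue, amount 489): Cash=59 Expenses=361 Loans=-11 Revenue=-409
After txn 6 (Dr Loans, Cr Receivables, amount 420): Cash=59 Expenses=361 Loans=409 Receivables=-420 Revenue=-409
After txn 7 (Dr Loans, Cr Revenue, amount 220): Cash=59 Expenses=361 Loans=629 Receivables=-420 Revenue=-629
After txn 8 (Dr Loans, Cr Cash, amount 391): Cash=-332 Expenses=361 Loans=1020 Receivables=-420 Revenue=-629

Answer: -332 361 1020 -420 -629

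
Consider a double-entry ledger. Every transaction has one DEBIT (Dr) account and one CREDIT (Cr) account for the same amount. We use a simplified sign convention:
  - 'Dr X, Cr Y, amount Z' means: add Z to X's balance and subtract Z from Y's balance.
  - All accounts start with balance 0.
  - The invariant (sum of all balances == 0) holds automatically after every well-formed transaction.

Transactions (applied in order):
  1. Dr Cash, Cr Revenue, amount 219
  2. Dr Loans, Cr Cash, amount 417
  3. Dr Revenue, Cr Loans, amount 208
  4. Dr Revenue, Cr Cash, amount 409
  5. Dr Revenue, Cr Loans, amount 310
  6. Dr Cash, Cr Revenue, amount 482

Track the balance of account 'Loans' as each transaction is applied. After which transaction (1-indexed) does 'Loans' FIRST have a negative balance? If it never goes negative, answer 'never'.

After txn 1: Loans=0
After txn 2: Loans=417
After txn 3: Loans=209
After txn 4: Loans=209
After txn 5: Loans=-101

Answer: 5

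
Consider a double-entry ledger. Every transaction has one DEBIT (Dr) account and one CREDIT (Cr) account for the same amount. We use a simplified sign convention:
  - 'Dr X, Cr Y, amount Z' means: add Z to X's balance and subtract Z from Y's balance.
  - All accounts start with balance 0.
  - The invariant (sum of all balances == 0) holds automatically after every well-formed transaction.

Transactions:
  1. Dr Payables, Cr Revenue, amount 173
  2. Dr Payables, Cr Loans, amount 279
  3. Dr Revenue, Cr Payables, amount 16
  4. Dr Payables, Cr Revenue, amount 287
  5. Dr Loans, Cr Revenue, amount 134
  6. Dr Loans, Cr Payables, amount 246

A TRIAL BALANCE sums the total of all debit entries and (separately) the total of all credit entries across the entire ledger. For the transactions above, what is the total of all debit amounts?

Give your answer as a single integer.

Txn 1: debit+=173
Txn 2: debit+=279
Txn 3: debit+=16
Txn 4: debit+=287
Txn 5: debit+=134
Txn 6: debit+=246
Total debits = 1135

Answer: 1135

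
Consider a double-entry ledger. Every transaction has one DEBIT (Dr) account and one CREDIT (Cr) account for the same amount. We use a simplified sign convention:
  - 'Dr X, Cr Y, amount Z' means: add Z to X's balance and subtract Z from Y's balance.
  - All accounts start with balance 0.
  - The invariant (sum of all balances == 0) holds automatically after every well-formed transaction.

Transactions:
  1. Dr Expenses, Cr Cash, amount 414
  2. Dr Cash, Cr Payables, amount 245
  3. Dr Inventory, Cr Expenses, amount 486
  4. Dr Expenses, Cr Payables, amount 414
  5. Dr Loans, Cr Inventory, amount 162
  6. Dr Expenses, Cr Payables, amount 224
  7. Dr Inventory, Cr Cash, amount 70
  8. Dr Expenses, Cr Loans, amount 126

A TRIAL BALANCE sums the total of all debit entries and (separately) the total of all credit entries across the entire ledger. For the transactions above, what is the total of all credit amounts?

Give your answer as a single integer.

Txn 1: credit+=414
Txn 2: credit+=245
Txn 3: credit+=486
Txn 4: credit+=414
Txn 5: credit+=162
Txn 6: credit+=224
Txn 7: credit+=70
Txn 8: credit+=126
Total credits = 2141

Answer: 2141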